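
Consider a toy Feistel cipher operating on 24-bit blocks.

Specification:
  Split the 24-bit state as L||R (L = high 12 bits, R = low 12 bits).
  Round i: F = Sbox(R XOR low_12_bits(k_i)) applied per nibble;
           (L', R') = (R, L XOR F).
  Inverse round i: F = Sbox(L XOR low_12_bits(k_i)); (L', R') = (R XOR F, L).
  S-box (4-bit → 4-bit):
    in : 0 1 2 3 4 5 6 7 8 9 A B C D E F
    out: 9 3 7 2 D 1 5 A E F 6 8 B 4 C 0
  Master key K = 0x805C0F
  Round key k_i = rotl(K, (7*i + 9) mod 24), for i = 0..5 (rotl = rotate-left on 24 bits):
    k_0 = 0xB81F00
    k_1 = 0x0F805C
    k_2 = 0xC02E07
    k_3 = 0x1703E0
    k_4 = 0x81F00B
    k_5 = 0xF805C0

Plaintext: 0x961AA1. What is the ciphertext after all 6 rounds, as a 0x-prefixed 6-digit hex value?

s_0 = plaintext = 0x961AA1
s_1 = Round(s_0, k_0) = 0xAA1802
s_2 = Round(s_1, k_1) = 0x8024BD
s_3 = Round(s_2, k_2) = 0x4BDE84
s_4 = Round(s_3, k_3) = 0xE840E0
s_5 = Round(s_4, k_4) = 0x0E074C
s_6 = Round(s_5, k_5) = 0x74C70B

0x74C70B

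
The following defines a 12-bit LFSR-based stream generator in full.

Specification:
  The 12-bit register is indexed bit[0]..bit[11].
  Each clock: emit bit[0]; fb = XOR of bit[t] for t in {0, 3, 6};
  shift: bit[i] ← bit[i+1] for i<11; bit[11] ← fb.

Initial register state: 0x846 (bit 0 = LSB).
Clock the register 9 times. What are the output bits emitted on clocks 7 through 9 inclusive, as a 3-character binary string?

reg_0 = 0x846
clock 1: out=0, reg = 0xC23
clock 2: out=1, reg = 0xE11
clock 3: out=1, reg = 0xF08
clock 4: out=0, reg = 0xF84
clock 5: out=0, reg = 0x7C2
clock 6: out=0, reg = 0xBE1
clock 7: out=1, reg = 0x5F0
clock 8: out=0, reg = 0xAF8
clock 9: out=0, reg = 0x57C

100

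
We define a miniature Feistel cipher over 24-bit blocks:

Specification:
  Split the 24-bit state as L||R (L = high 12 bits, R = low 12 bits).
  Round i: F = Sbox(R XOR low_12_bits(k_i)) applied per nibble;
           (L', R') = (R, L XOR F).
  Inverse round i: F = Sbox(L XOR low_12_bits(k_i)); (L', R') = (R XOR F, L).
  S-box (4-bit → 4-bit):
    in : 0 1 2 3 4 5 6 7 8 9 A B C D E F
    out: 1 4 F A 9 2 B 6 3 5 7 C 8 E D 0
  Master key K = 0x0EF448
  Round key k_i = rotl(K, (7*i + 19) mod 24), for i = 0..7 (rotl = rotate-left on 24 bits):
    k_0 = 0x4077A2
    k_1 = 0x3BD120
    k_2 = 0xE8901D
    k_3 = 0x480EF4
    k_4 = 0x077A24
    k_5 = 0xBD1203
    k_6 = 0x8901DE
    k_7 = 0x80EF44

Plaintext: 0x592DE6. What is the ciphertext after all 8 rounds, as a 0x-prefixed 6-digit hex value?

s_0 = plaintext = 0x592DE6
s_1 = Round(s_0, k_0) = 0xDE620B
s_2 = Round(s_1, k_1) = 0x20B71A
s_3 = Round(s_2, k_2) = 0x71A41D
s_4 = Round(s_3, k_3) = 0x41D0CF
s_5 = Round(s_4, k_4) = 0x0CF3C1
s_6 = Round(s_5, k_5) = 0x3C1440
s_7 = Round(s_6, k_6) = 0x44019C
s_8 = Round(s_7, k_7) = 0x19C9A3

0x19C9A3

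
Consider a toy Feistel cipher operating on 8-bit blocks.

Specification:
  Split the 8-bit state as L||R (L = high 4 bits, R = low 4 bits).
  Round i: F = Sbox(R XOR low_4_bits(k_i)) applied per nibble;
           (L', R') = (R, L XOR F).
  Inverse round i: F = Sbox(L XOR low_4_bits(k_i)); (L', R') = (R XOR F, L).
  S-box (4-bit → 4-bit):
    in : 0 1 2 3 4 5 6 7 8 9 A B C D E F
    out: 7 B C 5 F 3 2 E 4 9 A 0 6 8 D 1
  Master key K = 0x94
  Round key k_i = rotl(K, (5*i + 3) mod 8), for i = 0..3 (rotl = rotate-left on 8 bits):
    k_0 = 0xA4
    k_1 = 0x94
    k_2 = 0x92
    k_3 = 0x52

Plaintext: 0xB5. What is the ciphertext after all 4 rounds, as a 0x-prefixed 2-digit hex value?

0x48

s_0 = plaintext = 0xB5
s_1 = Round(s_0, k_0) = 0x50
s_2 = Round(s_1, k_1) = 0x0A
s_3 = Round(s_2, k_2) = 0xA4
s_4 = Round(s_3, k_3) = 0x48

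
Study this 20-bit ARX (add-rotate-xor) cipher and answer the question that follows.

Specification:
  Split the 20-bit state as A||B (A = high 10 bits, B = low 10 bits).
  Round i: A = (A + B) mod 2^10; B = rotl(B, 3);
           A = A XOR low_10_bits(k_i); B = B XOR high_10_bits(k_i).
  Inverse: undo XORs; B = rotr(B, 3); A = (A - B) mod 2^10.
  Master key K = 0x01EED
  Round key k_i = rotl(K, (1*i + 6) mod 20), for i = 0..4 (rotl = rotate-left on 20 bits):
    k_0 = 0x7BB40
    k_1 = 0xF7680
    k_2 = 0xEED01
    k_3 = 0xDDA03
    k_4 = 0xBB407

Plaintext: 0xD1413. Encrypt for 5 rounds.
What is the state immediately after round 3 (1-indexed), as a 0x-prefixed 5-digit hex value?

0x9F0C3

s_0 = plaintext = 0xD1413
s_1 = Round(s_0, k_0) = 0x06176
s_2 = Round(s_1, k_1) = 0xC386F
s_3 = Round(s_2, k_2) = 0x9F0C3
s_4 = Round(s_3, k_3) = 0x4F16F
s_5 = Round(s_4, k_4) = 0xAB197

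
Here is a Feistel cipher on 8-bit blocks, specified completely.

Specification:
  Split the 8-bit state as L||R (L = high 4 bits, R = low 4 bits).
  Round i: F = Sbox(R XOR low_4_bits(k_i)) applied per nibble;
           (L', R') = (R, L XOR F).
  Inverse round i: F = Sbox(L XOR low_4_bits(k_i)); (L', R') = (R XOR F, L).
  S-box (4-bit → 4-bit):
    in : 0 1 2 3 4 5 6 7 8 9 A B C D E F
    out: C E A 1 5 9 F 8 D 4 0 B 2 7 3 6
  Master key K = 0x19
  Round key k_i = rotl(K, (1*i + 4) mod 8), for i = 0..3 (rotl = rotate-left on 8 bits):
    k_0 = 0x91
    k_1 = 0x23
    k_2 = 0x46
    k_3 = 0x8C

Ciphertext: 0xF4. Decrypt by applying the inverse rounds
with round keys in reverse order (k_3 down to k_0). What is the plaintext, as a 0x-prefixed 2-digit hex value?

0xF2

s_0 = ciphertext = 0xF4
s_1 = InvRound(s_0, k_3) = 0x5F
s_2 = InvRound(s_1, k_2) = 0xE5
s_3 = InvRound(s_2, k_1) = 0x2E
s_4 = InvRound(s_3, k_0) = 0xF2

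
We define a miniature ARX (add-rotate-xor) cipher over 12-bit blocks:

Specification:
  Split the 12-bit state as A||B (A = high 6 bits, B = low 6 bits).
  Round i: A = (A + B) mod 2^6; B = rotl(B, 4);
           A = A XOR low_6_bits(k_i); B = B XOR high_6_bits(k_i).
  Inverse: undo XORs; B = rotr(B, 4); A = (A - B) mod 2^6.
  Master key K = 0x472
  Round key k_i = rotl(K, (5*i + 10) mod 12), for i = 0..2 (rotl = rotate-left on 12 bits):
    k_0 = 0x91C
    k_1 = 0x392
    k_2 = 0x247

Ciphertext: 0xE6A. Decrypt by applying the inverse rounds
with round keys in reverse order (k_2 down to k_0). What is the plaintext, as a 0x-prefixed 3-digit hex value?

s_0 = ciphertext = 0xE6A
s_1 = InvRound(s_0, k_2) = 0xC0E
s_2 = InvRound(s_1, k_1) = 0x880
s_3 = InvRound(s_2, k_0) = 0xB12

0xB12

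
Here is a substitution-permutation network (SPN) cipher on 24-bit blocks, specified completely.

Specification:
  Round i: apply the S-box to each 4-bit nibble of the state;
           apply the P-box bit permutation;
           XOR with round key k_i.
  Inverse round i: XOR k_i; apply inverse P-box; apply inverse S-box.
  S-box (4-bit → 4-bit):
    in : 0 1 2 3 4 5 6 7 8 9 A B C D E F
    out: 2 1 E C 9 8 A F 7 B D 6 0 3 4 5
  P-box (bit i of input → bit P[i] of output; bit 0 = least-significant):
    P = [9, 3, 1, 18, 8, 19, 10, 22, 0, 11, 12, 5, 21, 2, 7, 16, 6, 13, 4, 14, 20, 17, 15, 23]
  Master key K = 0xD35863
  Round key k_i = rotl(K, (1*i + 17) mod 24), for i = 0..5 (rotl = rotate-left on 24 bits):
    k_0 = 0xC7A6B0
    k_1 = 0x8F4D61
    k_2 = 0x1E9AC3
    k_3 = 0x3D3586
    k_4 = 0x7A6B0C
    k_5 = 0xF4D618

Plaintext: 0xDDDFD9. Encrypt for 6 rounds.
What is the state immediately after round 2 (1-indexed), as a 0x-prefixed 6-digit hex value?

0xBEAA0D

s_0 = plaintext = 0xDDDFD9
s_1 = Round(s_0, k_0) = 0xF995FD
s_2 = Round(s_1, k_1) = 0xBEAA0D
s_3 = Round(s_2, k_2) = 0x35087A
s_4 = Round(s_3, k_3) = 0xF1EA81
s_5 = Round(s_4, k_4) = 0x62FCED
s_6 = Round(s_5, k_5) = 0x56B080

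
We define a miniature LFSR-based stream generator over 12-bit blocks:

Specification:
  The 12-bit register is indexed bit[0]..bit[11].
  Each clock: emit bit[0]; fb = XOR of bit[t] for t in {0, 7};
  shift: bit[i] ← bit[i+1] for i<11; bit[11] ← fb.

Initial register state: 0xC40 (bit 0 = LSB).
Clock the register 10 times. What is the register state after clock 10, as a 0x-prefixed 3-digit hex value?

0xD63

reg_0 = 0xC40
clock 1: out=0, reg = 0x620
clock 2: out=0, reg = 0x310
clock 3: out=0, reg = 0x188
clock 4: out=0, reg = 0x8C4
clock 5: out=0, reg = 0xC62
clock 6: out=0, reg = 0x631
clock 7: out=1, reg = 0xB18
clock 8: out=0, reg = 0x58C
clock 9: out=0, reg = 0xAC6
clock 10: out=0, reg = 0xD63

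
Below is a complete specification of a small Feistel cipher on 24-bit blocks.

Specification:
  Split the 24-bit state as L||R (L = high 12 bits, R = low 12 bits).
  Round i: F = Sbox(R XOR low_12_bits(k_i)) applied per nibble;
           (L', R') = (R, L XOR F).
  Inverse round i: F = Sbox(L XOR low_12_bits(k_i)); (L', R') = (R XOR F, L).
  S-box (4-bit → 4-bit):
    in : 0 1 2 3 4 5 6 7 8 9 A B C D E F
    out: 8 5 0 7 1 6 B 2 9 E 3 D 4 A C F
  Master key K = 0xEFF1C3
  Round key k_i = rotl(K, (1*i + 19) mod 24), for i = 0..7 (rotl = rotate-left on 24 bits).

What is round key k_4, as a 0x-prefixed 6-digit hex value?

0xF7F8E1

K = 0xEFF1C3
k_0 = rotl(K, (1*0+19) mod 24) = rotl(K, 19) = 0x1F7F8E
k_1 = rotl(K, (1*1+19) mod 24) = rotl(K, 20) = 0x3EFF1C
k_2 = rotl(K, (1*2+19) mod 24) = rotl(K, 21) = 0x7DFE38
k_3 = rotl(K, (1*3+19) mod 24) = rotl(K, 22) = 0xFBFC70
k_4 = rotl(K, (1*4+19) mod 24) = rotl(K, 23) = 0xF7F8E1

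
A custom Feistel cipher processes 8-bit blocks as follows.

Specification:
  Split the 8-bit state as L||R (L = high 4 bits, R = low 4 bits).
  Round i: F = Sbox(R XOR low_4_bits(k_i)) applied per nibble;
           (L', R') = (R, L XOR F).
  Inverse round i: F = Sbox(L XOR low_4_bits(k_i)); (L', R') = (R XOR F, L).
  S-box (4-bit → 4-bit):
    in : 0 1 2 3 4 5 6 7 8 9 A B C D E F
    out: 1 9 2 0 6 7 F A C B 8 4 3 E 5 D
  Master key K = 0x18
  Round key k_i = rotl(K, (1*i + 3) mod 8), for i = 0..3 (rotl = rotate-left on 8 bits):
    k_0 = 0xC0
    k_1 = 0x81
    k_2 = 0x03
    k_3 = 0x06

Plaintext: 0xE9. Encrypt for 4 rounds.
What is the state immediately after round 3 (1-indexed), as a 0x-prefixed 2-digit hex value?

0xF6

s_0 = plaintext = 0xE9
s_1 = Round(s_0, k_0) = 0x95
s_2 = Round(s_1, k_1) = 0x5F
s_3 = Round(s_2, k_2) = 0xF6
s_4 = Round(s_3, k_3) = 0x6E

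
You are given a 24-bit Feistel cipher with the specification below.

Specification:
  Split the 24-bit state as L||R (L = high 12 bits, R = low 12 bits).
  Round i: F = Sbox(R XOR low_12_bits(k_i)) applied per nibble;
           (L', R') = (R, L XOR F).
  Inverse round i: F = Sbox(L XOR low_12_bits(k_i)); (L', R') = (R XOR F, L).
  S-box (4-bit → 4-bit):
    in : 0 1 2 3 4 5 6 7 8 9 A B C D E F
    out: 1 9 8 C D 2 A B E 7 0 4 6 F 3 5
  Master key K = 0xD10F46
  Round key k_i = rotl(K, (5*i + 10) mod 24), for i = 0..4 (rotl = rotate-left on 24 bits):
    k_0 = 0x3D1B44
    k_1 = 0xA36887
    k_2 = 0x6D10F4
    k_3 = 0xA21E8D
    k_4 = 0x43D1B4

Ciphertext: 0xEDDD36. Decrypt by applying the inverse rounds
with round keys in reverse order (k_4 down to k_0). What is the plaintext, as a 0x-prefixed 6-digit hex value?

s_0 = ciphertext = 0xEDDD36
s_1 = InvRound(s_0, k_4) = 0x891EDD
s_2 = InvRound(s_1, k_3) = 0x44B891
s_3 = InvRound(s_2, k_2) = 0x5D444B
s_4 = InvRound(s_3, k_1) = 0xB675D4
s_5 = InvRound(s_4, k_0) = 0x458B67

0x458B67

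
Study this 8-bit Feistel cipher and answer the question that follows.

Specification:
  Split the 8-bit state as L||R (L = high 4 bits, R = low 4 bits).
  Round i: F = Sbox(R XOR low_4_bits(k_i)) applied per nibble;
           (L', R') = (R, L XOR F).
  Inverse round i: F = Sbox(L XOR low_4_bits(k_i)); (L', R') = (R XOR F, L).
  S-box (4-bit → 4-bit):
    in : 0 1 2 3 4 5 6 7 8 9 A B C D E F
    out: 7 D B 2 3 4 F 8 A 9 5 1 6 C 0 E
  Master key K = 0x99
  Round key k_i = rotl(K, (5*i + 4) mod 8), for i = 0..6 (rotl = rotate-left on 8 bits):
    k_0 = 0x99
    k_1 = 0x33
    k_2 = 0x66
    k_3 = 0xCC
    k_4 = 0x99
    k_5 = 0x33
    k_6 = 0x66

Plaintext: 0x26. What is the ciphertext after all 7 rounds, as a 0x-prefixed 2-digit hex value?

0x83

s_0 = plaintext = 0x26
s_1 = Round(s_0, k_0) = 0x6C
s_2 = Round(s_1, k_1) = 0xC8
s_3 = Round(s_2, k_2) = 0x8C
s_4 = Round(s_3, k_3) = 0xCF
s_5 = Round(s_4, k_4) = 0xF3
s_6 = Round(s_5, k_5) = 0x38
s_7 = Round(s_6, k_6) = 0x83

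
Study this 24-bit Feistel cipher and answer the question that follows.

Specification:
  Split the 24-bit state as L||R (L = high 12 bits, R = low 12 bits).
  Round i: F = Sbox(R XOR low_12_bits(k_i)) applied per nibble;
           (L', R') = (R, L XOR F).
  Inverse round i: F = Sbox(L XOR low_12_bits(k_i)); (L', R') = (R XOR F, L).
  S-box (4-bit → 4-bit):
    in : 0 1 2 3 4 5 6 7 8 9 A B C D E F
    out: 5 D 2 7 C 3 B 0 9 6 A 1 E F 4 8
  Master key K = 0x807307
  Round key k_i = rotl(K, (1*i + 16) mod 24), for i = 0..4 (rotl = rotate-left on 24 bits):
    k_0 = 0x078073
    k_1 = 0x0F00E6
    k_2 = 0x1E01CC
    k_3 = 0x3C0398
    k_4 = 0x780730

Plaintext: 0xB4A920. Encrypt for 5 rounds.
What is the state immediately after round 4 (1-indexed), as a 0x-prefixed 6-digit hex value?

0xDE224B

s_0 = plaintext = 0xB4A920
s_1 = Round(s_0, k_0) = 0x920D7D
s_2 = Round(s_1, k_1) = 0xD7D641
s_3 = Round(s_2, k_2) = 0x641DE2
s_4 = Round(s_3, k_3) = 0xDE224B
s_5 = Round(s_4, k_4) = 0x24BEE3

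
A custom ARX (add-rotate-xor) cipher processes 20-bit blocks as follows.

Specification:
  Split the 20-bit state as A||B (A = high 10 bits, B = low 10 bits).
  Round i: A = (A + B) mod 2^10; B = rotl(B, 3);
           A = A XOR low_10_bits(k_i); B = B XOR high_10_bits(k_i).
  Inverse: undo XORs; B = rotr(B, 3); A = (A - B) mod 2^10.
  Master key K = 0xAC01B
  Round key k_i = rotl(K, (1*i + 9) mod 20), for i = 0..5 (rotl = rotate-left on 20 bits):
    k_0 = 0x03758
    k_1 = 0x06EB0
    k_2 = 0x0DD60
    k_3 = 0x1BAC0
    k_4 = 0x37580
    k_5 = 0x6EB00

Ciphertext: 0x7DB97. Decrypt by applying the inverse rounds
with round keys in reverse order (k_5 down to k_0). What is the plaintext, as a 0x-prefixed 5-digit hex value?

s_0 = ciphertext = 0x7DB97
s_1 = InvRound(s_0, k_5) = 0x0C6C5
s_2 = InvRound(s_1, k_4) = 0x5B843
s_3 = InvRound(s_2, k_3) = 0x4A685
s_4 = InvRound(s_3, k_2) = 0xBCD56
s_5 = InvRound(s_4, k_1) = 0x66AA9
s_6 = InvRound(s_5, k_0) = 0x1BA54

0x1BA54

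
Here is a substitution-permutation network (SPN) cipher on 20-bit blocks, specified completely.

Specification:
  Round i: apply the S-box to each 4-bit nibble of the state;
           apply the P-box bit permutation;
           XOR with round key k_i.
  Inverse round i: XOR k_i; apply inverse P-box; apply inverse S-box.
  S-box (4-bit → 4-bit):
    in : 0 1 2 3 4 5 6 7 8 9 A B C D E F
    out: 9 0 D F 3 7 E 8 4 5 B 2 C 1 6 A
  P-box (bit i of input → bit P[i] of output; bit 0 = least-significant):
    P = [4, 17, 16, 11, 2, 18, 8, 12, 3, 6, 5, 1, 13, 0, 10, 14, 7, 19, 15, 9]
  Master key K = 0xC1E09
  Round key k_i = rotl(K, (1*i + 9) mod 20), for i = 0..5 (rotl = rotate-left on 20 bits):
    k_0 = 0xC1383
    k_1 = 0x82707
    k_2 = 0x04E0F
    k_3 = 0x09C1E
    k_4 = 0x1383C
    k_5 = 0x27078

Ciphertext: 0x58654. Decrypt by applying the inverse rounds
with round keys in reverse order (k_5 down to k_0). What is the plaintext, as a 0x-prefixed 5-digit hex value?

s_0 = ciphertext = 0x58654
s_1 = InvRound(s_0, k_5) = 0xC29AE
s_2 = InvRound(s_1, k_4) = 0x41769
s_3 = InvRound(s_2, k_3) = 0xCB650
s_4 = InvRound(s_3, k_2) = 0xEAAA0
s_5 = InvRound(s_4, k_1) = 0x9EC5F
s_6 = InvRound(s_5, k_0) = 0x22432

0x22432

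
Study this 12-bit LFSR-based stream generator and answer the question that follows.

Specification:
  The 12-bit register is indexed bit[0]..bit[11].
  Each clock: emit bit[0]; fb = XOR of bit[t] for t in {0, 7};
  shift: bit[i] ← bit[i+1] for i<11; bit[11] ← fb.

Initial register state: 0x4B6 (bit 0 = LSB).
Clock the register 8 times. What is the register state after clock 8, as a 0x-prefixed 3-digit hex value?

0x5F4

reg_0 = 0x4B6
clock 1: out=0, reg = 0xA5B
clock 2: out=1, reg = 0xD2D
clock 3: out=1, reg = 0xE96
clock 4: out=0, reg = 0xF4B
clock 5: out=1, reg = 0xFA5
clock 6: out=1, reg = 0x7D2
clock 7: out=0, reg = 0xBE9
clock 8: out=1, reg = 0x5F4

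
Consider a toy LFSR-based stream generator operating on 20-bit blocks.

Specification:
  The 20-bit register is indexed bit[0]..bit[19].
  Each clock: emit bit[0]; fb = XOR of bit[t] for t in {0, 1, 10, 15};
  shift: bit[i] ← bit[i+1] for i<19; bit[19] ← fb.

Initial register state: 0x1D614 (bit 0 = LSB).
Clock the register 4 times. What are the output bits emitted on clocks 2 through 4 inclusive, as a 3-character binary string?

010

reg_0 = 0x1D614
clock 1: out=0, reg = 0x0EB0A
clock 2: out=0, reg = 0x07585
clock 3: out=1, reg = 0x03AC2
clock 4: out=0, reg = 0x81D61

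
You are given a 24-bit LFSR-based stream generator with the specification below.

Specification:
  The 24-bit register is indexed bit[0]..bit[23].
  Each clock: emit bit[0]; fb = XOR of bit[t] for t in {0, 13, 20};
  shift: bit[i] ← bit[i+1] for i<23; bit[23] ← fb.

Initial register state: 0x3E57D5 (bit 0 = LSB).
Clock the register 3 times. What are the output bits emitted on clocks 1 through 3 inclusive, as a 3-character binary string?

101

reg_0 = 0x3E57D5
clock 1: out=1, reg = 0x1F2BEA
clock 2: out=0, reg = 0x0F95F5
clock 3: out=1, reg = 0x87CAFA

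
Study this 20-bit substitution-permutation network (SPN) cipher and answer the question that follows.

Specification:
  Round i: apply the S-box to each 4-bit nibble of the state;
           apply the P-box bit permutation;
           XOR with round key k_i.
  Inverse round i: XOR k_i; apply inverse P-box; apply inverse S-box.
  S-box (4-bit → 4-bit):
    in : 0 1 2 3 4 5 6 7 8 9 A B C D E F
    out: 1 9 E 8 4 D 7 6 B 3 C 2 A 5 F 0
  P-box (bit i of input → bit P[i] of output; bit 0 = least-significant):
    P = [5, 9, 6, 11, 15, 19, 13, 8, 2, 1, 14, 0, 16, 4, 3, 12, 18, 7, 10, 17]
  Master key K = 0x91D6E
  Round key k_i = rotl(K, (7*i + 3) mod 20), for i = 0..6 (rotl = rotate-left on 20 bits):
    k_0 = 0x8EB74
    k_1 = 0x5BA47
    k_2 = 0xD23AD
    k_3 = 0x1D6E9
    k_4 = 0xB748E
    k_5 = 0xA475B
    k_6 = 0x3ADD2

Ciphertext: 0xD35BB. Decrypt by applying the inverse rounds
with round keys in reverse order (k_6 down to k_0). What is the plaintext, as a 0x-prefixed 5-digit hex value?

0x09350

s_0 = ciphertext = 0xD35BB
s_1 = InvRound(s_0, k_6) = 0x1A395
s_2 = InvRound(s_1, k_5) = 0x2D664
s_3 = InvRound(s_2, k_4) = 0xBDB66
s_4 = InvRound(s_3, k_3) = 0x248C3
s_5 = InvRound(s_4, k_2) = 0x1D62E
s_6 = InvRound(s_5, k_1) = 0xD4A45
s_7 = InvRound(s_6, k_0) = 0x09350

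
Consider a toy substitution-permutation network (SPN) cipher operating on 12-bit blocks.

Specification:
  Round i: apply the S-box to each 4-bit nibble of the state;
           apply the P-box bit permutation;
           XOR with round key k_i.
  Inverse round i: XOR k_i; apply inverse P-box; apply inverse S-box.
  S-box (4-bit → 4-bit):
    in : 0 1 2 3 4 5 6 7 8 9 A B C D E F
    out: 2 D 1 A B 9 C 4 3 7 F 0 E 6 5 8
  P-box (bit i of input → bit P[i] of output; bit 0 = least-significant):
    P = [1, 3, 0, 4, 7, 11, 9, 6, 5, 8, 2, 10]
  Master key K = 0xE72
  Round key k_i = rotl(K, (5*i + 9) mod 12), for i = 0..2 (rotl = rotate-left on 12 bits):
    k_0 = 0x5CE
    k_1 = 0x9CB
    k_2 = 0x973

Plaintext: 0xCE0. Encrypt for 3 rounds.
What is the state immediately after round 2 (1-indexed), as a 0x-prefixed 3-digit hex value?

0x129

s_0 = plaintext = 0xCE0
s_1 = Round(s_0, k_0) = 0x242
s_2 = Round(s_1, k_1) = 0x129
s_3 = Round(s_2, k_2) = 0xDDC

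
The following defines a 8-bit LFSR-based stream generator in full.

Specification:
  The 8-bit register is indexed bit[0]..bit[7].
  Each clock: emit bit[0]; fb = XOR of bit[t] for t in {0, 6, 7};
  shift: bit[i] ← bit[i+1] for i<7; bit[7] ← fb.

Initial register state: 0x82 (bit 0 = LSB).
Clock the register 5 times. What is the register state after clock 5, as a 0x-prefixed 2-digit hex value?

0xDC

reg_0 = 0x82
clock 1: out=0, reg = 0xC1
clock 2: out=1, reg = 0xE0
clock 3: out=0, reg = 0x70
clock 4: out=0, reg = 0xB8
clock 5: out=0, reg = 0xDC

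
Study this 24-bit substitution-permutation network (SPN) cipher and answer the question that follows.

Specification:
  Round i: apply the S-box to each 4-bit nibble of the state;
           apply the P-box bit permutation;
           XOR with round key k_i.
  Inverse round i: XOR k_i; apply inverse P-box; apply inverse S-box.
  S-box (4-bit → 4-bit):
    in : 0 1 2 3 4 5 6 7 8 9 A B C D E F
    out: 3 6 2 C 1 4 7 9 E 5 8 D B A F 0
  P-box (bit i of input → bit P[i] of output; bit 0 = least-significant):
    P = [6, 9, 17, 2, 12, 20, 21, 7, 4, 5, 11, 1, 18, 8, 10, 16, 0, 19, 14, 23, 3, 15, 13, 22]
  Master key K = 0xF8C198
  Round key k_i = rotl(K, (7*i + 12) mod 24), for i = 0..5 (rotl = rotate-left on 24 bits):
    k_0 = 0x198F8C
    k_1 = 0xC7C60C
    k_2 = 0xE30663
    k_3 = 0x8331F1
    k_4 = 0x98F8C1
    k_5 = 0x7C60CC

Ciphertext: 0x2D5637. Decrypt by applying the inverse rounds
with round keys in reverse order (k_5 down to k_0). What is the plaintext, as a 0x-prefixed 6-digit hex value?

0x24A94D

s_0 = ciphertext = 0x2D5637
s_1 = InvRound(s_0, k_5) = 0xB43CC0
s_2 = InvRound(s_1, k_4) = 0x269F5F
s_3 = InvRound(s_2, k_3) = 0x6AB83D
s_4 = InvRound(s_3, k_2) = 0x6D3B4C
s_5 = InvRound(s_4, k_1) = 0x181599
s_6 = InvRound(s_5, k_0) = 0x24A94D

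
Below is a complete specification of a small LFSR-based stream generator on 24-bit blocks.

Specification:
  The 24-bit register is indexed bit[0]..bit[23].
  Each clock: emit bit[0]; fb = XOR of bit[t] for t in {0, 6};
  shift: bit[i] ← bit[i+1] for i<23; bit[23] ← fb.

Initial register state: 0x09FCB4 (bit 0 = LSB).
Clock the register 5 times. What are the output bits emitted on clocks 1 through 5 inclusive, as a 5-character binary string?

00101

reg_0 = 0x09FCB4
clock 1: out=0, reg = 0x04FE5A
clock 2: out=0, reg = 0x827F2D
clock 3: out=1, reg = 0xC13F96
clock 4: out=0, reg = 0x609FCB
clock 5: out=1, reg = 0x304FE5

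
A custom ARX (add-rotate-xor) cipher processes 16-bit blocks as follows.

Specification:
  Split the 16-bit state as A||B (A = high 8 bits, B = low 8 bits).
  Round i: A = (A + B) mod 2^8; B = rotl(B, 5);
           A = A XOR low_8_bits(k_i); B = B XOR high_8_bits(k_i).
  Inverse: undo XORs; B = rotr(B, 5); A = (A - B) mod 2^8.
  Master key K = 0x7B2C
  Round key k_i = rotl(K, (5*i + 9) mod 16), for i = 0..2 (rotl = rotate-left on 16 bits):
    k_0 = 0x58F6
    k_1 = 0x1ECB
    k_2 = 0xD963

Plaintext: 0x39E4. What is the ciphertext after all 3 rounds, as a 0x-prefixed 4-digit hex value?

0x8909

s_0 = plaintext = 0x39E4
s_1 = Round(s_0, k_0) = 0xEBC4
s_2 = Round(s_1, k_1) = 0x6486
s_3 = Round(s_2, k_2) = 0x8909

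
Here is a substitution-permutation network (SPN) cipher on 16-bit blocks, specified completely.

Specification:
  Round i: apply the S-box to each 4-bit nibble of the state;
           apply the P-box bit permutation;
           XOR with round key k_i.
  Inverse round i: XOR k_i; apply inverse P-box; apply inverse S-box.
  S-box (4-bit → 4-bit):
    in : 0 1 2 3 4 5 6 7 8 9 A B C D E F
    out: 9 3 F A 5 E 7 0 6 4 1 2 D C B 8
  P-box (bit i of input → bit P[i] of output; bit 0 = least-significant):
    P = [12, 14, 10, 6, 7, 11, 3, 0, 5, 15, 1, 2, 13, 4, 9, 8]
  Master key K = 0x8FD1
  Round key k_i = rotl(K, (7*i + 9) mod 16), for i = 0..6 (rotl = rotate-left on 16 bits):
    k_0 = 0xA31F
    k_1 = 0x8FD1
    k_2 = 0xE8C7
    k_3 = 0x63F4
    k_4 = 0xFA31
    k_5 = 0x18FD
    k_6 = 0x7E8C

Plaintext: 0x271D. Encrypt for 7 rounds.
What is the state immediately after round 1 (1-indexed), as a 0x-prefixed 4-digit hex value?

0x8CCF

s_0 = plaintext = 0x271D
s_1 = Round(s_0, k_0) = 0x8CCF
s_2 = Round(s_1, k_1) = 0x8D2E
s_3 = Round(s_2, k_2) = 0xB218
s_4 = Round(s_3, k_3) = 0xAF42
s_5 = Round(s_4, k_4) = 0x8EFD
s_6 = Round(s_5, k_5) = 0x9E88
s_7 = Round(s_6, k_6) = 0xB0A0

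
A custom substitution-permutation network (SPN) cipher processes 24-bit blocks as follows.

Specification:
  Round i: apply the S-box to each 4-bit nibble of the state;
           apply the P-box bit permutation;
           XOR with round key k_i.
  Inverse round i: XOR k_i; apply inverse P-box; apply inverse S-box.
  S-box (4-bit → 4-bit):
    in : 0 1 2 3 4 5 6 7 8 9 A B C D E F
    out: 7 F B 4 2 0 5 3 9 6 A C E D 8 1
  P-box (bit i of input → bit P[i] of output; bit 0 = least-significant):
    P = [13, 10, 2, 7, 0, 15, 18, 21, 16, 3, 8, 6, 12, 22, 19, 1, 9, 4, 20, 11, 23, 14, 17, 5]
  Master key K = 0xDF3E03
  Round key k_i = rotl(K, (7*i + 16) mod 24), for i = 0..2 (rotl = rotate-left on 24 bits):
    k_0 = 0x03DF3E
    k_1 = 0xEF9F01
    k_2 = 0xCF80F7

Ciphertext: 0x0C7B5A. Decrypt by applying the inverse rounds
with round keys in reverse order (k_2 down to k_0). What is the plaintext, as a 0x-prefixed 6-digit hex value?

0xB18A4C

s_0 = ciphertext = 0x0C7B5A
s_1 = InvRound(s_0, k_2) = 0x18707D
s_2 = InvRound(s_1, k_1) = 0x1141C0
s_3 = InvRound(s_2, k_0) = 0xB18A4C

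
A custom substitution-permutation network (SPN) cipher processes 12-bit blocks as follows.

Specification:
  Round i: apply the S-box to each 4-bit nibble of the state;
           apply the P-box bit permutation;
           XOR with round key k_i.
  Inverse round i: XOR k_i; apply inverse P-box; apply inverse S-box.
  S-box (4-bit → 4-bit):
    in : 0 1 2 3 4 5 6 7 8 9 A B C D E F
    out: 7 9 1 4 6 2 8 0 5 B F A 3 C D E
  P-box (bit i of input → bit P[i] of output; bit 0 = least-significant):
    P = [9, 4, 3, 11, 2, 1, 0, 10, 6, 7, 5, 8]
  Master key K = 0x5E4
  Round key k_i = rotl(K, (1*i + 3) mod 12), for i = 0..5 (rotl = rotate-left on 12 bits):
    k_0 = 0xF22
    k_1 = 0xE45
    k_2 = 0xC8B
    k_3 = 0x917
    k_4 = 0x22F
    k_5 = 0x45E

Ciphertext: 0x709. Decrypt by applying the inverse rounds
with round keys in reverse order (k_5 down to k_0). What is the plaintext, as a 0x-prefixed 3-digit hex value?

s_0 = ciphertext = 0x709
s_1 = InvRound(s_0, k_5) = 0x10C
s_2 = InvRound(s_1, k_4) = 0xD42
s_3 = InvRound(s_2, k_3) = 0x2E5
s_4 = InvRound(s_3, k_2) = 0x89E
s_5 = InvRound(s_4, k_1) = 0xCF0
s_6 = InvRound(s_5, k_0) = 0x95C

0x95C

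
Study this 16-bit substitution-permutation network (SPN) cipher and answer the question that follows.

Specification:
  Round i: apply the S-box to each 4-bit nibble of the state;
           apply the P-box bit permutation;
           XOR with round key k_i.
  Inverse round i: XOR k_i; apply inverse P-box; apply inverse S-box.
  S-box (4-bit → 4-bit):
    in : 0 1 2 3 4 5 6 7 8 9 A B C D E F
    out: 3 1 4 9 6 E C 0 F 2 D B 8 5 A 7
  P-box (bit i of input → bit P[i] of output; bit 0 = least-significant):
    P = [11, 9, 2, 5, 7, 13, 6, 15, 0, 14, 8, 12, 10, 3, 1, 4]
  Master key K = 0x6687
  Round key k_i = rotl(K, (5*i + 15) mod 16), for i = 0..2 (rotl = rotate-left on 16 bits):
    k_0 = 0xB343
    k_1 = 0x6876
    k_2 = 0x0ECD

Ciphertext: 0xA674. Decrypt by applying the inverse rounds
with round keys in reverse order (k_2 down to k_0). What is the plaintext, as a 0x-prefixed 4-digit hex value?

0xF9A8

s_0 = ciphertext = 0xA674
s_1 = InvRound(s_0, k_2) = 0xE1B3
s_2 = InvRound(s_1, k_1) = 0x7DAD
s_3 = InvRound(s_2, k_0) = 0xF9A8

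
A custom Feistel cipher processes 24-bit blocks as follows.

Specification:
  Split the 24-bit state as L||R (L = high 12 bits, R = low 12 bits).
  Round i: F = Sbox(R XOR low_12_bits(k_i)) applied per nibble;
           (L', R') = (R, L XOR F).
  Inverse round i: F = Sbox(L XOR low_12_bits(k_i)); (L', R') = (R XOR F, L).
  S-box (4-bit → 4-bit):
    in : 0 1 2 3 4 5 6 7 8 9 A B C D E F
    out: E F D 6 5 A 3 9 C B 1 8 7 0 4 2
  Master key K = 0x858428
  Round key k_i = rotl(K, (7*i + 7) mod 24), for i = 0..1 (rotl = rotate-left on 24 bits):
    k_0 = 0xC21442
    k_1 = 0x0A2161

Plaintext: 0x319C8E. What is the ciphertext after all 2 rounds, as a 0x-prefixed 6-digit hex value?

0xF6E86C

s_0 = plaintext = 0x319C8E
s_1 = Round(s_0, k_0) = 0xC8EF6E
s_2 = Round(s_1, k_1) = 0xF6E86C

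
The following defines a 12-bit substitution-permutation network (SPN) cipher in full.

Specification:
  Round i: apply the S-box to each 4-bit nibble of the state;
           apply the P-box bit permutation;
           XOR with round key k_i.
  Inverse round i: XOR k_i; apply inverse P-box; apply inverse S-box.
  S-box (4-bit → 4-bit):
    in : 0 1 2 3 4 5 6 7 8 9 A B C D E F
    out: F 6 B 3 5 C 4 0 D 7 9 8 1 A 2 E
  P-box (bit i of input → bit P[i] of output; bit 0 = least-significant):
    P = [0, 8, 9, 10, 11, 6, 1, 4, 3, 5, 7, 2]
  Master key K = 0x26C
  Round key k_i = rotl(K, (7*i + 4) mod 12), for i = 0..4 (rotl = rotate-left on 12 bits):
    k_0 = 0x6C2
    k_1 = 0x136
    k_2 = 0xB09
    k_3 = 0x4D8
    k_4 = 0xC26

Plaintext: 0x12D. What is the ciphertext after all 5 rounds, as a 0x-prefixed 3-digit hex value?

s_0 = plaintext = 0x12D
s_1 = Round(s_0, k_0) = 0xB32
s_2 = Round(s_1, k_1) = 0xC73
s_3 = Round(s_2, k_2) = 0xA00
s_4 = Round(s_3, k_3) = 0xB87
s_5 = Round(s_4, k_4) = 0x430

0x430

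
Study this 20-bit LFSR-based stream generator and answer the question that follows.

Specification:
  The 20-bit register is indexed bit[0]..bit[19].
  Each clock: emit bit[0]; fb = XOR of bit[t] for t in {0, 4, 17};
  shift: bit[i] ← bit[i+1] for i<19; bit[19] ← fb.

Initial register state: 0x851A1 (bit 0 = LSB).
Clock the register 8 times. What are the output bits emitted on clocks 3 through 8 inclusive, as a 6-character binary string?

000101

reg_0 = 0x851A1
clock 1: out=1, reg = 0xC28D0
clock 2: out=0, reg = 0xE1468
clock 3: out=0, reg = 0xF0A34
clock 4: out=0, reg = 0x7851A
clock 5: out=0, reg = 0x3C28D
clock 6: out=1, reg = 0x1E146
clock 7: out=0, reg = 0x0F0A3
clock 8: out=1, reg = 0x87851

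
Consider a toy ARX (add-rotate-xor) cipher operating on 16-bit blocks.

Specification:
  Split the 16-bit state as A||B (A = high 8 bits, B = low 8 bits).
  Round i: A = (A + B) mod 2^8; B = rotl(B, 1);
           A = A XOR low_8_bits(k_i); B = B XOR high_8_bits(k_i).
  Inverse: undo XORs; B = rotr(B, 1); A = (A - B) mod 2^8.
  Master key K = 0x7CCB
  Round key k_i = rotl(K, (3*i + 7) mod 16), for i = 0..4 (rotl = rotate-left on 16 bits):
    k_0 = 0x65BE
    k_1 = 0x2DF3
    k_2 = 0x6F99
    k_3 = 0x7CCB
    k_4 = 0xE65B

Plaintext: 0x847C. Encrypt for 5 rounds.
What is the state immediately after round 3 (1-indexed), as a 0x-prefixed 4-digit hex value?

s_0 = plaintext = 0x847C
s_1 = Round(s_0, k_0) = 0xBE9D
s_2 = Round(s_1, k_1) = 0xA816
s_3 = Round(s_2, k_2) = 0x2743
s_4 = Round(s_3, k_3) = 0xA1FA
s_5 = Round(s_4, k_4) = 0xC013

0x2743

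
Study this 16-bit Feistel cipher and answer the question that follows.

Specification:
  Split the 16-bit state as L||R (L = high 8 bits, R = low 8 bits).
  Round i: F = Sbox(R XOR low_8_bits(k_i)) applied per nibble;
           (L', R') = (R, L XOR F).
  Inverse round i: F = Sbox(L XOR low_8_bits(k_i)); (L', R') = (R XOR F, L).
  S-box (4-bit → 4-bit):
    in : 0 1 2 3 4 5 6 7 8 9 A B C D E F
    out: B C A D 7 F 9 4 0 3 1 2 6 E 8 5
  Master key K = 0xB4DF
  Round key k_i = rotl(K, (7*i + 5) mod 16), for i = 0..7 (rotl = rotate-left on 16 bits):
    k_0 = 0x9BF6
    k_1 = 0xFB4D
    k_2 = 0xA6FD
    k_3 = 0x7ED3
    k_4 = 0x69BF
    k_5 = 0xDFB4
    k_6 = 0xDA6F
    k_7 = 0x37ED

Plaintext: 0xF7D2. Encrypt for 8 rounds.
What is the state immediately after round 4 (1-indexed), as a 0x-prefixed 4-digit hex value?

0xDCA9

s_0 = plaintext = 0xF7D2
s_1 = Round(s_0, k_0) = 0xD250
s_2 = Round(s_1, k_1) = 0x501C
s_3 = Round(s_2, k_2) = 0x1CDC
s_4 = Round(s_3, k_3) = 0xDCA9
s_5 = Round(s_4, k_4) = 0xA915
s_6 = Round(s_5, k_5) = 0x15B5
s_7 = Round(s_6, k_6) = 0xB5F4
s_8 = Round(s_7, k_7) = 0xF476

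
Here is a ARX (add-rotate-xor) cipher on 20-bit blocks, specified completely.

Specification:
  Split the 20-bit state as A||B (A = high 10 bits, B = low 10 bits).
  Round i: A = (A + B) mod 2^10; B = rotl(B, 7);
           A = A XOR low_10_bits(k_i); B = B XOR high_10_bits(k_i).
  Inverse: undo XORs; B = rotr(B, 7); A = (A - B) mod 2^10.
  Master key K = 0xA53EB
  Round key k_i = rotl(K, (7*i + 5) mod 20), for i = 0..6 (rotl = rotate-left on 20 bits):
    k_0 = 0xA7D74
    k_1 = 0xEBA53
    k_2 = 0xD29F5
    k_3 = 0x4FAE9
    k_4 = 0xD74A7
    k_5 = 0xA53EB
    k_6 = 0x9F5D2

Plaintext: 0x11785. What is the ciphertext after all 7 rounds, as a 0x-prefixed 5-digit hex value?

0x4053D

s_0 = plaintext = 0x11785
s_1 = Round(s_0, k_0) = 0xAF86F
s_2 = Round(s_1, k_1) = 0x5F823
s_3 = Round(s_2, k_2) = 0x152CE
s_4 = Round(s_3, k_3) = 0x72E67
s_5 = Round(s_4, k_4) = 0x25491
s_6 = Round(s_5, k_5) = 0xB3606
s_7 = Round(s_6, k_6) = 0x4053D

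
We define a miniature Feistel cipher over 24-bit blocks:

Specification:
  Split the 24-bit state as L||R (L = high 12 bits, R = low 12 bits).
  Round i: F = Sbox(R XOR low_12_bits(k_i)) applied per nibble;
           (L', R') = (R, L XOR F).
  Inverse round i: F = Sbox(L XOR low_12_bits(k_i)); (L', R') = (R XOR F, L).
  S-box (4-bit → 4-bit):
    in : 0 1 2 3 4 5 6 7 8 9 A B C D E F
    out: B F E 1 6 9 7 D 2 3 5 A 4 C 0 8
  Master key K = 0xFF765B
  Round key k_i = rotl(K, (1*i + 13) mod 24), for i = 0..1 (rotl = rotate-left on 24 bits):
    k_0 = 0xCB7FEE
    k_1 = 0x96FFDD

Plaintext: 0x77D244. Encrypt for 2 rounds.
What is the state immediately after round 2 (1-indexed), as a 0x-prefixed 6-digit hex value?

s_0 = plaintext = 0x77D244
s_1 = Round(s_0, k_0) = 0x244B28
s_2 = Round(s_1, k_1) = 0xB284CD

0xB284CD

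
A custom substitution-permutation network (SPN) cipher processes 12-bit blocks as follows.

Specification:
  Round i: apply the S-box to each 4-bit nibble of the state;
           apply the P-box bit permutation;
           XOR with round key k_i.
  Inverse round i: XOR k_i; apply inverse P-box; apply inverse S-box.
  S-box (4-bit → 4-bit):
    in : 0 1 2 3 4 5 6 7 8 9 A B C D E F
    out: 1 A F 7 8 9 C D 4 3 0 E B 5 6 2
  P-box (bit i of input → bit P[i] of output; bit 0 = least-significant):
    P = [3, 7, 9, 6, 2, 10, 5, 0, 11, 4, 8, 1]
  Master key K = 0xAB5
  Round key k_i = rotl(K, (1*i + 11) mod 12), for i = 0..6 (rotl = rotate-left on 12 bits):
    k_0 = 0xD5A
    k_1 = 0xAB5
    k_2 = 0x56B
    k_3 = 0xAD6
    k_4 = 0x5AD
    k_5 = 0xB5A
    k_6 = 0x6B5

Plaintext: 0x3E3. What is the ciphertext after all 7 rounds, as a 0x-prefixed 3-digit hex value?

0x185

s_0 = plaintext = 0x3E3
s_1 = Round(s_0, k_0) = 0x2E2
s_2 = Round(s_1, k_1) = 0x54F
s_3 = Round(s_2, k_2) = 0xDE8
s_4 = Round(s_3, k_3) = 0x5F6
s_5 = Round(s_4, k_4) = 0xBEF
s_6 = Round(s_5, k_5) = 0xEE8
s_7 = Round(s_6, k_6) = 0x185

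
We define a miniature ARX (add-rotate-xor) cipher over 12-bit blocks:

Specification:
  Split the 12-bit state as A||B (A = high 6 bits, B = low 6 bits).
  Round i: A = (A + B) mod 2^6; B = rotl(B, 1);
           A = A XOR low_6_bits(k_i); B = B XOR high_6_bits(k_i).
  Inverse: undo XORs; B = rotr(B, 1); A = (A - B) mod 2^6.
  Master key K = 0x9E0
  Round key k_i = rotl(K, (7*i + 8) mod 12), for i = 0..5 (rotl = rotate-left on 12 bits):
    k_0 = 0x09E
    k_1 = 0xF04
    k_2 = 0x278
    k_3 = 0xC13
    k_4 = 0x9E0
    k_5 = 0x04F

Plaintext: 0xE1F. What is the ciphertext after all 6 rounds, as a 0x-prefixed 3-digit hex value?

s_0 = plaintext = 0xE1F
s_1 = Round(s_0, k_0) = 0x27C
s_2 = Round(s_1, k_1) = 0x045
s_3 = Round(s_2, k_2) = 0xF83
s_4 = Round(s_3, k_3) = 0x4B6
s_5 = Round(s_4, k_4) = 0xA0A
s_6 = Round(s_5, k_5) = 0xF55

0xF55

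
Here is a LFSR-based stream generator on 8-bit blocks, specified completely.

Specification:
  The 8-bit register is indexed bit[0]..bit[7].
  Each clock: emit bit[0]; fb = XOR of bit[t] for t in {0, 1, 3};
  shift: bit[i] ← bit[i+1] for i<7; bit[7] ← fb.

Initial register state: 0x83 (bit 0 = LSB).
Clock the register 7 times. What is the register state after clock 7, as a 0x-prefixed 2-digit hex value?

0x25

reg_0 = 0x83
clock 1: out=1, reg = 0x41
clock 2: out=1, reg = 0xA0
clock 3: out=0, reg = 0x50
clock 4: out=0, reg = 0x28
clock 5: out=0, reg = 0x94
clock 6: out=0, reg = 0x4A
clock 7: out=0, reg = 0x25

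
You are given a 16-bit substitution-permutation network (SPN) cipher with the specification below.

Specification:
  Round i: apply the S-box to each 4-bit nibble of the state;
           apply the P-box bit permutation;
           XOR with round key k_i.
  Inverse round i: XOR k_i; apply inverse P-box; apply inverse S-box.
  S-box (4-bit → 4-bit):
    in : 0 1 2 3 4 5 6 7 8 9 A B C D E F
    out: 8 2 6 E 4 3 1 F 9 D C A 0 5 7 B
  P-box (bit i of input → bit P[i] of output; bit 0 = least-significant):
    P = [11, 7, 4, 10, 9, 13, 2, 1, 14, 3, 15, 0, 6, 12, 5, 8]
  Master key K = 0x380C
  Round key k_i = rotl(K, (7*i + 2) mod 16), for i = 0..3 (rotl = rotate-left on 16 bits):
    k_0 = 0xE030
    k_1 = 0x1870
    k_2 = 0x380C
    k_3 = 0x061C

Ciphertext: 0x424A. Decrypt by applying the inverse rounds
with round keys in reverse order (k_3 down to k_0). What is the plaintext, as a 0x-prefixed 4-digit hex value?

0x8B96

s_0 = ciphertext = 0x424A
s_1 = InvRound(s_0, k_3) = 0x66AA
s_2 = InvRound(s_1, k_2) = 0x269F
s_3 = InvRound(s_2, k_1) = 0xEB7F
s_4 = InvRound(s_3, k_0) = 0x8B96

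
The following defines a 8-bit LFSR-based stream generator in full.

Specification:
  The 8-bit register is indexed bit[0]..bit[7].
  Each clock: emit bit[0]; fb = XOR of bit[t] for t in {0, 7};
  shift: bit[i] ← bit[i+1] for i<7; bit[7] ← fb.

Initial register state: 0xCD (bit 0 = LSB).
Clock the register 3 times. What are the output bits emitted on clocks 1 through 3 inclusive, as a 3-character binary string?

reg_0 = 0xCD
clock 1: out=1, reg = 0x66
clock 2: out=0, reg = 0x33
clock 3: out=1, reg = 0x99

101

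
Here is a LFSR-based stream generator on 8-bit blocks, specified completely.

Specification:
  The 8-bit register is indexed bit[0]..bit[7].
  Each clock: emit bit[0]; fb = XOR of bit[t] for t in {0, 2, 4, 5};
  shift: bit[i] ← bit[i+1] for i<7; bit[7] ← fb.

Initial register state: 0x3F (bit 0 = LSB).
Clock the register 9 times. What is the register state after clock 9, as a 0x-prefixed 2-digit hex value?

0x41

reg_0 = 0x3F
clock 1: out=1, reg = 0x1F
clock 2: out=1, reg = 0x8F
clock 3: out=1, reg = 0x47
clock 4: out=1, reg = 0x23
clock 5: out=1, reg = 0x11
clock 6: out=1, reg = 0x08
clock 7: out=0, reg = 0x04
clock 8: out=0, reg = 0x82
clock 9: out=0, reg = 0x41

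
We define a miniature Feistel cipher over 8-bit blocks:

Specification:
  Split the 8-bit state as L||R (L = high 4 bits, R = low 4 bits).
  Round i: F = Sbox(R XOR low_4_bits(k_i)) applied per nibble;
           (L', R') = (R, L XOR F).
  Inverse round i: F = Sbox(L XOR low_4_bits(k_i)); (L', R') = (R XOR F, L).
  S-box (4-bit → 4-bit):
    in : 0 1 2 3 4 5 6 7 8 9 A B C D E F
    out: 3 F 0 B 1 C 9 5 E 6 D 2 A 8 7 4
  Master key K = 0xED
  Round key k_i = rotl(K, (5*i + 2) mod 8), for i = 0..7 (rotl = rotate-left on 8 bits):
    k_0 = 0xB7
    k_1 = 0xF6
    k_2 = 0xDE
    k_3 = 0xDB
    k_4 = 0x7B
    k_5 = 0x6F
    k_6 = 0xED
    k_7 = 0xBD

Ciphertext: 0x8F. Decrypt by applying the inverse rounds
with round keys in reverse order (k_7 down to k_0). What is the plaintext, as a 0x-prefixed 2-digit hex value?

0xEE

s_0 = ciphertext = 0x8F
s_1 = InvRound(s_0, k_7) = 0x38
s_2 = InvRound(s_1, k_6) = 0xF3
s_3 = InvRound(s_2, k_5) = 0x0F
s_4 = InvRound(s_3, k_4) = 0xD0
s_5 = InvRound(s_4, k_3) = 0x9D
s_6 = InvRound(s_5, k_2) = 0x89
s_7 = InvRound(s_6, k_1) = 0xE8
s_8 = InvRound(s_7, k_0) = 0xEE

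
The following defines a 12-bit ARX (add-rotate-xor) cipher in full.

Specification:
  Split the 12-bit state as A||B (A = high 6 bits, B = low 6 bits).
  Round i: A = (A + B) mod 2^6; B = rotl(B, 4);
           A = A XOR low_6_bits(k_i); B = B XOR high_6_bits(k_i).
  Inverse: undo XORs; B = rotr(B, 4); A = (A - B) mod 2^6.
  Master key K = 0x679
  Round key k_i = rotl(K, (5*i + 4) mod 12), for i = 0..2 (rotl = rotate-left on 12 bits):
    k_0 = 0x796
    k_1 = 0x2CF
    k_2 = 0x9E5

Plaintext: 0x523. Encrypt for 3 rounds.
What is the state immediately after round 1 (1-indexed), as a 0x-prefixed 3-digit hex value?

0x866

s_0 = plaintext = 0x523
s_1 = Round(s_0, k_0) = 0x866
s_2 = Round(s_1, k_1) = 0x222
s_3 = Round(s_2, k_2) = 0x3CF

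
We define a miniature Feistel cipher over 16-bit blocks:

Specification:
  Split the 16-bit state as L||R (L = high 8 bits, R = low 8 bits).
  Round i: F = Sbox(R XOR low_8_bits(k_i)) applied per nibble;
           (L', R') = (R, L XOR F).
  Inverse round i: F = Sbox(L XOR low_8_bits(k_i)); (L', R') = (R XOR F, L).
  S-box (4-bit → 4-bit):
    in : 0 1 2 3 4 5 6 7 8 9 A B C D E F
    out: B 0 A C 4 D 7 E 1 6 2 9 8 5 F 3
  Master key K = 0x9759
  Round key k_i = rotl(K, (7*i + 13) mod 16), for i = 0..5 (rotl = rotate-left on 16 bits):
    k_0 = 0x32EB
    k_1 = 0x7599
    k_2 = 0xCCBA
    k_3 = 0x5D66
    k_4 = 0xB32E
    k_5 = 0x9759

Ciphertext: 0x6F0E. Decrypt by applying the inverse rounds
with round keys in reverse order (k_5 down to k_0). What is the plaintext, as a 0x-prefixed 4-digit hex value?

s_0 = ciphertext = 0x6F0E
s_1 = InvRound(s_0, k_5) = 0xC96F
s_2 = InvRound(s_1, k_4) = 0x91C9
s_3 = InvRound(s_2, k_3) = 0xF791
s_4 = InvRound(s_3, k_2) = 0xD4F7
s_5 = InvRound(s_4, k_1) = 0xB2D4
s_6 = InvRound(s_5, k_0) = 0x02B2

0x02B2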